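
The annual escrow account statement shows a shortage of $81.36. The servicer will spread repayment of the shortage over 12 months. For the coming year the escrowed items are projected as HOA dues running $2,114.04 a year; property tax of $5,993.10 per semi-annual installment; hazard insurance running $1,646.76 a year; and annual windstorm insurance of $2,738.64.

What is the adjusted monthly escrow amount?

$1,547.25

HOA dues = $2,114.04
Property tax = $5,993.10 × 2 = $11,986.20
Hazard insurance = $1,646.76
Windstorm insurance = $2,738.64
Total per year = $2,114.04 + $11,986.20 + $1,646.76 + $2,738.64 = $18,485.64
Monthly = $18,485.64 ÷ 12 = $1,540.47
Monthly shortage recovery: $81.36 ÷ 12 = $6.78
Adjusted monthly = $1,540.47 + $6.78 = $1,547.25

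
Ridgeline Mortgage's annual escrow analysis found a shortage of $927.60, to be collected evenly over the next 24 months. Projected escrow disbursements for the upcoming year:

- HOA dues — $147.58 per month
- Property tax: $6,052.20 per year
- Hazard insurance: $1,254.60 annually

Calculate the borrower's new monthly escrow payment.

HOA dues = $147.58 × 12 = $1,770.96 per year
Property tax = $6,052.20 per year
Hazard insurance = $1,254.60 per year
Total annual escrow = $9,077.76
Base monthly escrow = $9,077.76 ÷ 12 = $756.48
Monthly shortage recovery: $927.60 / 24 = $38.65
Adjusted monthly = $756.48 + $38.65 = $795.13

$795.13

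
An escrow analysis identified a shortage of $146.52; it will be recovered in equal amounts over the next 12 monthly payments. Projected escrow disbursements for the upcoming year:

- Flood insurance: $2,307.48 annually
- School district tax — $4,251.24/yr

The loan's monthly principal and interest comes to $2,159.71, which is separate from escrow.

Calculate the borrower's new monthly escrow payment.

Flood insurance: $2,307.48
School district tax: $4,251.24
Annual escrow total = $2,307.48 + $4,251.24 = $6,558.72
Monthly escrow = $6,558.72 / 12 = $546.56
Shortage per month = $146.52 ÷ 12 = $12.21
New monthly escrow = $546.56 + $12.21 = $558.77

$558.77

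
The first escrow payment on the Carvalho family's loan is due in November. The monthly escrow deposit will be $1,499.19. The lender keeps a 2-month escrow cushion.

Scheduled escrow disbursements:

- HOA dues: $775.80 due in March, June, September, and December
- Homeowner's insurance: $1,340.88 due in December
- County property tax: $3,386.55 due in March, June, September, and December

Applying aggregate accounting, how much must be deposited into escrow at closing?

$5,503.23

Cushion = 2 × $1,499.19 = $2,998.38
Trial balance (start $0, +$1,499.19 each month, − disbursements):
  Nov: +$1,499.19 → $1,499.19
  Dec: +$1,499.19 − $5,503.23 → -$2,504.85
  Jan: +$1,499.19 → -$1,005.66
  Feb: +$1,499.19 → $493.53
  Mar: +$1,499.19 − $4,162.35 → -$2,169.63
  Apr: +$1,499.19 → -$670.44
  May: +$1,499.19 → $828.75
  Jun: +$1,499.19 − $4,162.35 → -$1,834.41
  Jul: +$1,499.19 → -$335.22
  Aug: +$1,499.19 → $1,163.97
  Sep: +$1,499.19 − $4,162.35 → -$1,499.19
  Oct: +$1,499.19 → $0.00
Lowest trial balance = -$2,504.85 (Dec)
Initial deposit = cushion − low point = $2,998.38 − (-$2,504.85) = $5,503.23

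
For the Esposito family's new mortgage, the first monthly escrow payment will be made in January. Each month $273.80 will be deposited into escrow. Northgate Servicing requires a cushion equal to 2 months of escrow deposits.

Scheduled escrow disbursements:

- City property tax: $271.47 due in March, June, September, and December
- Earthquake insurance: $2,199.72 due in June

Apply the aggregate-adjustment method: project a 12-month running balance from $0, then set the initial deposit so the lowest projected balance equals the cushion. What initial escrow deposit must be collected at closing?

$1,647.46

Cushion = 2 × $273.80 = $547.60
Trial balance (start $0, +$273.80 each month, − disbursements):
  Jan: +$273.80 → $273.80
  Feb: +$273.80 → $547.60
  Mar: +$273.80 − $271.47 → $549.93
  Apr: +$273.80 → $823.73
  May: +$273.80 → $1,097.53
  Jun: +$273.80 − $2,471.19 → -$1,099.86
  Jul: +$273.80 → -$826.06
  Aug: +$273.80 → -$552.26
  Sep: +$273.80 − $271.47 → -$549.93
  Oct: +$273.80 → -$276.13
  Nov: +$273.80 → -$2.33
  Dec: +$273.80 − $271.47 → $0.00
Lowest trial balance = -$1,099.86 (Jun)
Initial deposit = cushion − low point = $547.60 − (-$1,099.86) = $1,647.46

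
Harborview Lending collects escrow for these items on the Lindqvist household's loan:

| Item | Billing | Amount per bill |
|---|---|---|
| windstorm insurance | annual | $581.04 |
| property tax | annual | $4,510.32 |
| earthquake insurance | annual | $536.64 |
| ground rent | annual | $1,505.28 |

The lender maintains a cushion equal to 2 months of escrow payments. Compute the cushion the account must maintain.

$1,188.88

Windstorm insurance: $581.04/yr
Property tax: $4,510.32/yr
Earthquake insurance: $536.64/yr
Ground rent: $1,505.28/yr
Total per year = $581.04 + $4,510.32 + $536.64 + $1,505.28 = $7,133.28
Monthly escrow = $7,133.28 ÷ 12 = $594.44
Cushion = 2 × $594.44 = $1,188.88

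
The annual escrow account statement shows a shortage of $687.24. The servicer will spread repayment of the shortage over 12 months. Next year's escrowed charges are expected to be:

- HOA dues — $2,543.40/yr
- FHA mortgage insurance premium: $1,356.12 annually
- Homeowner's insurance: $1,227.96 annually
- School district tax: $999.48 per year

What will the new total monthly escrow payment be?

HOA dues: $2,543.40 annually
FHA mortgage insurance premium: $1,356.12 annually
Homeowner's insurance: $1,227.96 annually
School district tax: $999.48 annually
Combined annual = $2,543.40 + $1,356.12 + $1,227.96 + $999.48 = $6,126.96
Per month = $6,126.96 / 12 = $510.58
Shortage per month = $687.24 / 12 = $57.27
New monthly escrow = $510.58 + $57.27 = $567.85

$567.85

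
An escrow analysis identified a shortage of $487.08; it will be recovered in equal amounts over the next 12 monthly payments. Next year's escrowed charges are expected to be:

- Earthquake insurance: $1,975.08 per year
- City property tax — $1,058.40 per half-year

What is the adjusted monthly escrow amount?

$381.58

Earthquake insurance = $1,975.08/yr
City property tax = $1,058.40 × 2 = $2,116.80/yr
Yearly total = $1,975.08 + $2,116.80 = $4,091.88
Monthly escrow = $4,091.88 / 12 = $340.99
Shortage per month = $487.08 / 12 = $40.59
New monthly escrow = $340.99 + $40.59 = $381.58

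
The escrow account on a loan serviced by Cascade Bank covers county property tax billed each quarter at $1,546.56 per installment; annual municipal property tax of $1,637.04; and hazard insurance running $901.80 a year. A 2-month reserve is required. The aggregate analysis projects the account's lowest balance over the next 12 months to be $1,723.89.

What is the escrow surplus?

County property tax: $1,546.56 × 4 = $6,186.24 per year
Municipal property tax: $1,637.04 per year
Hazard insurance: $901.80 per year
Annual escrow total = $6,186.24 + $1,637.04 + $901.80 = $8,725.08
Base monthly escrow = $8,725.08 / 12 = $727.09
Cushion = 2 × $727.09 = $1,454.18
Surplus = $1,723.89 − $1,454.18 = $269.71

$269.71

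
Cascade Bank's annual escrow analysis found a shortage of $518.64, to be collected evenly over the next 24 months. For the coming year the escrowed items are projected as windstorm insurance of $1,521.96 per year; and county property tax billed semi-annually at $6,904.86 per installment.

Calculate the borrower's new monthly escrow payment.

$1,299.25

Windstorm insurance — $1,521.96/yr
County property tax — $6,904.86 × 2 = $13,809.72/yr
Yearly total = $15,331.68
Per month = $15,331.68 / 12 = $1,277.64
Monthly shortage recovery: $518.64 ÷ 24 = $21.61
New monthly escrow = $1,277.64 + $21.61 = $1,299.25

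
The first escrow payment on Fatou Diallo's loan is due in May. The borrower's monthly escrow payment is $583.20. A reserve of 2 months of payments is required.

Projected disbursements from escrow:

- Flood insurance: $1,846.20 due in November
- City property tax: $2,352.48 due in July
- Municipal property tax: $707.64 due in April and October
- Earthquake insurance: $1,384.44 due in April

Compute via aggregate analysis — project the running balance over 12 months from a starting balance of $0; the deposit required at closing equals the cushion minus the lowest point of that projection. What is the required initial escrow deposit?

Cushion = 2 × $583.20 = $1,166.40
Trial balance (start $0, +$583.20 each month, − disbursements):
  May: +$583.20 → $583.20
  Jun: +$583.20 → $1,166.40
  Jul: +$583.20 − $2,352.48 → -$602.88
  Aug: +$583.20 → -$19.68
  Sep: +$583.20 → $563.52
  Oct: +$583.20 − $707.64 → $439.08
  Nov: +$583.20 − $1,846.20 → -$823.92
  Dec: +$583.20 → -$240.72
  Jan: +$583.20 → $342.48
  Feb: +$583.20 → $925.68
  Mar: +$583.20 → $1,508.88
  Apr: +$583.20 − $2,092.08 → $0.00
Lowest trial balance = -$823.92 (Nov)
Initial deposit = cushion − low point = $1,166.40 − (-$823.92) = $1,990.32

$1,990.32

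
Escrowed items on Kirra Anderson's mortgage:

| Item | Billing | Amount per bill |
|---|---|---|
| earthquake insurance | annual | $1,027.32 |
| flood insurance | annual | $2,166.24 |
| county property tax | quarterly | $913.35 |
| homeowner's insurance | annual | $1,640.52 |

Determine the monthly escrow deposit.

$707.29

Earthquake insurance — $1,027.32 annually
Flood insurance — $2,166.24 annually
County property tax — $913.35 × 4 = $3,653.40 annually
Homeowner's insurance — $1,640.52 annually
Combined annual = $1,027.32 + $2,166.24 + $3,653.40 + $1,640.52 = $8,487.48
Monthly escrow = $8,487.48 ÷ 12 = $707.29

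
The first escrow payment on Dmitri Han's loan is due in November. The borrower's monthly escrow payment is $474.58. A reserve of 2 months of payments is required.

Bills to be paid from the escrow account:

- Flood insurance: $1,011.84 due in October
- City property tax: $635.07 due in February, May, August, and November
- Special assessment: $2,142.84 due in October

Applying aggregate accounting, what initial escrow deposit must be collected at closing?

Cushion = 2 × $474.58 = $949.16
Trial balance (start $0, +$474.58 each month, − disbursements):
  Nov: +$474.58 − $635.07 → -$160.49
  Dec: +$474.58 → $314.09
  Jan: +$474.58 → $788.67
  Feb: +$474.58 − $635.07 → $628.18
  Mar: +$474.58 → $1,102.76
  Apr: +$474.58 → $1,577.34
  May: +$474.58 − $635.07 → $1,416.85
  Jun: +$474.58 → $1,891.43
  Jul: +$474.58 → $2,366.01
  Aug: +$474.58 − $635.07 → $2,205.52
  Sep: +$474.58 → $2,680.10
  Oct: +$474.58 − $3,154.68 → $0.00
Lowest trial balance = -$160.49 (Nov)
Initial deposit = cushion − low point = $949.16 − (-$160.49) = $1,109.65

$1,109.65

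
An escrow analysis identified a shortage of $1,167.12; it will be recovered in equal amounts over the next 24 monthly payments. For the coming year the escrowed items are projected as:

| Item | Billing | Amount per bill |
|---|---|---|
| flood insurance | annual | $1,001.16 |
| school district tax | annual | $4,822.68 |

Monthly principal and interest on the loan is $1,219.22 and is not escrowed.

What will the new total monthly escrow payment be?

$533.95

Flood insurance — $1,001.16 per year
School district tax — $4,822.68 per year
Combined annual = $5,823.84
Per month = $5,823.84 / 12 = $485.32
Shortage per month = $1,167.12 ÷ 24 = $48.63
New monthly escrow = $485.32 + $48.63 = $533.95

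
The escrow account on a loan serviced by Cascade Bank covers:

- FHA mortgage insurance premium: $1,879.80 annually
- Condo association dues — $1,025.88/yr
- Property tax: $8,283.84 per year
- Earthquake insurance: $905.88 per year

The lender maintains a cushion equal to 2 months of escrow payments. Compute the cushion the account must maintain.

FHA mortgage insurance premium = $1,879.80 annually
Condo association dues = $1,025.88 annually
Property tax = $8,283.84 annually
Earthquake insurance = $905.88 annually
Yearly total = $12,095.40
Base monthly escrow = $12,095.40 ÷ 12 = $1,007.95
Cushion = 2 × $1,007.95 = $2,015.90

$2,015.90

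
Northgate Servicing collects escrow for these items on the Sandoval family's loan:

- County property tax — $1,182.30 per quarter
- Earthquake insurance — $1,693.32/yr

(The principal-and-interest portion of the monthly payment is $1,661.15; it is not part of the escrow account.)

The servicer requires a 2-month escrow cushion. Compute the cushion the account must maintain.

County property tax: $1,182.30 × 4 = $4,729.20/yr
Earthquake insurance: $1,693.32/yr
Annual escrow total = $4,729.20 + $1,693.32 = $6,422.52
Base monthly escrow = $6,422.52 / 12 = $535.21
Cushion = 2 × $535.21 = $1,070.42

$1,070.42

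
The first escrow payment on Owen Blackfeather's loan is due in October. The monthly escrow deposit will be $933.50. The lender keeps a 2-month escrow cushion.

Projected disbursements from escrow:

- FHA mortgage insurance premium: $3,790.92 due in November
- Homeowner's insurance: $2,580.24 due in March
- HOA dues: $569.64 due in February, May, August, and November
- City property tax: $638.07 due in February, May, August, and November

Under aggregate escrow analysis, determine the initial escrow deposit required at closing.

$5,052.58

Cushion = 2 × $933.50 = $1,867.00
Trial balance (start $0, +$933.50 each month, − disbursements):
  Oct: +$933.50 → $933.50
  Nov: +$933.50 − $4,998.63 → -$3,131.63
  Dec: +$933.50 → -$2,198.13
  Jan: +$933.50 → -$1,264.63
  Feb: +$933.50 − $1,207.71 → -$1,538.84
  Mar: +$933.50 − $2,580.24 → -$3,185.58
  Apr: +$933.50 → -$2,252.08
  May: +$933.50 − $1,207.71 → -$2,526.29
  Jun: +$933.50 → -$1,592.79
  Jul: +$933.50 → -$659.29
  Aug: +$933.50 − $1,207.71 → -$933.50
  Sep: +$933.50 → $0.00
Lowest trial balance = -$3,185.58 (Mar)
Initial deposit = cushion − low point = $1,867.00 − (-$3,185.58) = $5,052.58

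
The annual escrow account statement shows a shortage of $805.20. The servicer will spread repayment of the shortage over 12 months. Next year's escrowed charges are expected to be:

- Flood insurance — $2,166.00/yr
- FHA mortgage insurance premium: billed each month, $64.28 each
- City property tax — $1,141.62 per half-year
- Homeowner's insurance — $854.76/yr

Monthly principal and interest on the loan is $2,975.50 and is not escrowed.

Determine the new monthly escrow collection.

Flood insurance = $2,166.00
FHA mortgage insurance premium = $64.28 × 12 = $771.36
City property tax = $1,141.62 × 2 = $2,283.24
Homeowner's insurance = $854.76
Total per year = $6,075.36
Monthly escrow = $6,075.36 ÷ 12 = $506.28
Shortage spread = $805.20 / 12 = $67.10/mo
Adjusted monthly = $506.28 + $67.10 = $573.38

$573.38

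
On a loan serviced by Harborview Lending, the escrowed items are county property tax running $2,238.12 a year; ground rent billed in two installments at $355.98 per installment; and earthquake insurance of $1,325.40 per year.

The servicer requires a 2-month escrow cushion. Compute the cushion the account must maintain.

County property tax = $2,238.12/yr
Ground rent = $355.98 × 2 = $711.96/yr
Earthquake insurance = $1,325.40/yr
Total annual escrow = $2,238.12 + $711.96 + $1,325.40 = $4,275.48
Monthly escrow = $4,275.48 ÷ 12 = $356.29
Required cushion = 2 × $356.29 = $712.58

$712.58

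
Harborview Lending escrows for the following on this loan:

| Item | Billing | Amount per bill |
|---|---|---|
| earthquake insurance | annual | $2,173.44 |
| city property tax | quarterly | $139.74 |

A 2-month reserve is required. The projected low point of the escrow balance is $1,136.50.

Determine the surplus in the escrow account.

$681.10

Earthquake insurance: $2,173.44/yr
City property tax: $139.74 × 4 = $558.96/yr
Yearly total = $2,173.44 + $558.96 = $2,732.40
Per month = $2,732.40 / 12 = $227.70
Cushion = 2 × $227.70 = $455.40
Excess over cushion: $1,136.50 − $455.40 = $681.10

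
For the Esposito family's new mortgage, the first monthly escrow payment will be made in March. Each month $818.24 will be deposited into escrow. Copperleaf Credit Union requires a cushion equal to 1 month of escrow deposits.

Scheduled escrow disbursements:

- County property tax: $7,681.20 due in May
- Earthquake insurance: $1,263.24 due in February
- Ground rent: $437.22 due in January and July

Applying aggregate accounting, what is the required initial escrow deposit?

$6,044.72

Cushion = 1 × $818.24 = $818.24
Trial balance (start $0, +$818.24 each month, − disbursements):
  Mar: +$818.24 → $818.24
  Apr: +$818.24 → $1,636.48
  May: +$818.24 − $7,681.20 → -$5,226.48
  Jun: +$818.24 → -$4,408.24
  Jul: +$818.24 − $437.22 → -$4,027.22
  Aug: +$818.24 → -$3,208.98
  Sep: +$818.24 → -$2,390.74
  Oct: +$818.24 → -$1,572.50
  Nov: +$818.24 → -$754.26
  Dec: +$818.24 → $63.98
  Jan: +$818.24 − $437.22 → $445.00
  Feb: +$818.24 − $1,263.24 → $0.00
Lowest trial balance = -$5,226.48 (May)
Initial deposit = cushion − low point = $818.24 − (-$5,226.48) = $6,044.72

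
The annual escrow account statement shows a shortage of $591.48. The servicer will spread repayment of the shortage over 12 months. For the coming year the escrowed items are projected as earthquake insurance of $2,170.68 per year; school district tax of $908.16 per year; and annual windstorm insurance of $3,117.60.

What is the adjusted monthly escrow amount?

$565.66

Earthquake insurance = $2,170.68 annually
School district tax = $908.16 annually
Windstorm insurance = $3,117.60 annually
Total per year = $6,196.44
Monthly = $6,196.44 ÷ 12 = $516.37
Monthly shortage recovery: $591.48 ÷ 12 = $49.29
Adjusted monthly = $516.37 + $49.29 = $565.66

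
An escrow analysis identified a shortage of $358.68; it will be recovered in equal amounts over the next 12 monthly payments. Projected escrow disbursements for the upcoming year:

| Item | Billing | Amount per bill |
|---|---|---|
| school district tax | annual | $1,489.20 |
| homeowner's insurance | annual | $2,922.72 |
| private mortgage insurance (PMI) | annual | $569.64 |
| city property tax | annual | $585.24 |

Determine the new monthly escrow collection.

$493.79

School district tax = $1,489.20
Homeowner's insurance = $2,922.72
Private mortgage insurance (PMI) = $569.64
City property tax = $585.24
Total annual escrow = $1,489.20 + $2,922.72 + $569.64 + $585.24 = $5,566.80
Monthly = $5,566.80 ÷ 12 = $463.90
Shortage per month = $358.68 ÷ 12 = $29.89
New monthly escrow = $463.90 + $29.89 = $493.79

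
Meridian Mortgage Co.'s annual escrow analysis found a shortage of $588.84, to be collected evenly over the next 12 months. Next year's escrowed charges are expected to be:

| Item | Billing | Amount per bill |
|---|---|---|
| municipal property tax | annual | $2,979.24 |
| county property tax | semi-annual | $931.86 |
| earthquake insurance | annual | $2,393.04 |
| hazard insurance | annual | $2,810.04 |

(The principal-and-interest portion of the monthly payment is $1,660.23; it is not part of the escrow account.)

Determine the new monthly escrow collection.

$886.24

Municipal property tax = $2,979.24 per year
County property tax = $931.86 × 2 = $1,863.72 per year
Earthquake insurance = $2,393.04 per year
Hazard insurance = $2,810.04 per year
Total annual escrow = $2,979.24 + $1,863.72 + $2,393.04 + $2,810.04 = $10,046.04
Base monthly escrow = $10,046.04 ÷ 12 = $837.17
Shortage per month = $588.84 / 12 = $49.07
Adjusted monthly = $837.17 + $49.07 = $886.24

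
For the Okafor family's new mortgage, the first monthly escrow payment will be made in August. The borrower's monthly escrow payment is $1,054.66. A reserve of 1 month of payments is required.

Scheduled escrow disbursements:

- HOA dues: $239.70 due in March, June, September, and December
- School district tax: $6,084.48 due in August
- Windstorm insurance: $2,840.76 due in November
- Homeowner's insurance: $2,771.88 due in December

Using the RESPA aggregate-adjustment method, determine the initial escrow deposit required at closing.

Cushion = 1 × $1,054.66 = $1,054.66
Trial balance (start $0, +$1,054.66 each month, − disbursements):
  Aug: +$1,054.66 − $6,084.48 → -$5,029.82
  Sep: +$1,054.66 − $239.70 → -$4,214.86
  Oct: +$1,054.66 → -$3,160.20
  Nov: +$1,054.66 − $2,840.76 → -$4,946.30
  Dec: +$1,054.66 − $3,011.58 → -$6,903.22
  Jan: +$1,054.66 → -$5,848.56
  Feb: +$1,054.66 → -$4,793.90
  Mar: +$1,054.66 − $239.70 → -$3,978.94
  Apr: +$1,054.66 → -$2,924.28
  May: +$1,054.66 → -$1,869.62
  Jun: +$1,054.66 − $239.70 → -$1,054.66
  Jul: +$1,054.66 → $0.00
Lowest trial balance = -$6,903.22 (Dec)
Initial deposit = cushion − low point = $1,054.66 − (-$6,903.22) = $7,957.88

$7,957.88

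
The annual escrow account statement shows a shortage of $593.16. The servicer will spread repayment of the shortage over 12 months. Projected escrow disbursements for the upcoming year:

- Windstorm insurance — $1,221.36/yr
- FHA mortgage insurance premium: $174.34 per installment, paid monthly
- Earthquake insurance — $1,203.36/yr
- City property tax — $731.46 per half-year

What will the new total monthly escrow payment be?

Windstorm insurance: $1,221.36 annually
FHA mortgage insurance premium: $174.34 × 12 = $2,092.08 annually
Earthquake insurance: $1,203.36 annually
City property tax: $731.46 × 2 = $1,462.92 annually
Annual escrow total = $1,221.36 + $2,092.08 + $1,203.36 + $1,462.92 = $5,979.72
Base monthly escrow = $5,979.72 / 12 = $498.31
Shortage per month = $593.16 ÷ 12 = $49.43
Adjusted monthly = $498.31 + $49.43 = $547.74

$547.74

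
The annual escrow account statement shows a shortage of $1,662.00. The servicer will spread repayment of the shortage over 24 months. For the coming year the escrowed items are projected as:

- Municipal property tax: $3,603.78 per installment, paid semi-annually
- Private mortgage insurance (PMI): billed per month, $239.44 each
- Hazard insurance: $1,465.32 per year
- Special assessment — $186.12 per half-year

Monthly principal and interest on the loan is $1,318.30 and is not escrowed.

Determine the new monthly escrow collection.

Municipal property tax: $3,603.78 × 2 = $7,207.56 per year
Private mortgage insurance (PMI): $239.44 × 12 = $2,873.28 per year
Hazard insurance: $1,465.32 per year
Special assessment: $186.12 × 2 = $372.24 per year
Combined annual = $11,918.40
Base monthly escrow = $11,918.40 / 12 = $993.20
Monthly shortage recovery: $1,662.00 ÷ 24 = $69.25
New monthly escrow = $993.20 + $69.25 = $1,062.45

$1,062.45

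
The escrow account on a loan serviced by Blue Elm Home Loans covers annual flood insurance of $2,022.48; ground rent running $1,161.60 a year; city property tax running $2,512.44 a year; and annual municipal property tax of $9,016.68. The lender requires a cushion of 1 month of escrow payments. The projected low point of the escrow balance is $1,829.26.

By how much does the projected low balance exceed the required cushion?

Flood insurance: $2,022.48 per year
Ground rent: $1,161.60 per year
City property tax: $2,512.44 per year
Municipal property tax: $9,016.68 per year
Combined annual = $14,713.20
Monthly escrow = $14,713.20 / 12 = $1,226.10
Required reserve = 1 × $1,226.10 = $1,226.10
Surplus = $1,829.26 − $1,226.10 = $603.16

$603.16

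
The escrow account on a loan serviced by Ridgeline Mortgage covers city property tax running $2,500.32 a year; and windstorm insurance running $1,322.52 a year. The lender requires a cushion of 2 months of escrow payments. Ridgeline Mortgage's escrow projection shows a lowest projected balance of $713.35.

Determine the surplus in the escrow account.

$76.21

City property tax = $2,500.32 per year
Windstorm insurance = $1,322.52 per year
Yearly total = $3,822.84
Base monthly escrow = $3,822.84 ÷ 12 = $318.57
Required reserve = 2 × $318.57 = $637.14
Excess over cushion: $713.35 − $637.14 = $76.21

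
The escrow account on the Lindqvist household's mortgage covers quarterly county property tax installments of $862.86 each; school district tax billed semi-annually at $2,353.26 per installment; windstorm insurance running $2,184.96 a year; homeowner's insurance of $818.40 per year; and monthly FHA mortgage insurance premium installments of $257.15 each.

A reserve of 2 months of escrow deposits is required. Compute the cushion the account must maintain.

County property tax = $862.86 × 4 = $3,451.44 annually
School district tax = $2,353.26 × 2 = $4,706.52 annually
Windstorm insurance = $2,184.96 annually
Homeowner's insurance = $818.40 annually
FHA mortgage insurance premium = $257.15 × 12 = $3,085.80 annually
Annual escrow total = $3,451.44 + $4,706.52 + $2,184.96 + $818.40 + $3,085.80 = $14,247.12
Monthly escrow = $14,247.12 / 12 = $1,187.26
Cushion = 2 × $1,187.26 = $2,374.52

$2,374.52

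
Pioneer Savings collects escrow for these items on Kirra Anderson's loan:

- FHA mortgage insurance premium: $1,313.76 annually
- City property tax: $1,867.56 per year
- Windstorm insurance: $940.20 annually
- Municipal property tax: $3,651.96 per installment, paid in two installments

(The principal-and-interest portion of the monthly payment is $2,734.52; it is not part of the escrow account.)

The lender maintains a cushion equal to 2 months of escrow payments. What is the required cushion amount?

FHA mortgage insurance premium — $1,313.76 per year
City property tax — $1,867.56 per year
Windstorm insurance — $940.20 per year
Municipal property tax — $3,651.96 × 2 = $7,303.92 per year
Combined annual = $1,313.76 + $1,867.56 + $940.20 + $7,303.92 = $11,425.44
Monthly = $11,425.44 / 12 = $952.12
Reserve = 2 × $952.12 = $1,904.24

$1,904.24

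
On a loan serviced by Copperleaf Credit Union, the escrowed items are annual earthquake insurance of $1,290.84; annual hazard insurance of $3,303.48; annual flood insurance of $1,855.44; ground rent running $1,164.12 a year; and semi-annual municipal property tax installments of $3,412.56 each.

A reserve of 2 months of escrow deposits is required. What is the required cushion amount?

Earthquake insurance = $1,290.84 annually
Hazard insurance = $3,303.48 annually
Flood insurance = $1,855.44 annually
Ground rent = $1,164.12 annually
Municipal property tax = $3,412.56 × 2 = $6,825.12 annually
Total annual escrow = $1,290.84 + $3,303.48 + $1,855.44 + $1,164.12 + $6,825.12 = $14,439.00
Monthly = $14,439.00 ÷ 12 = $1,203.25
Reserve = 2 × $1,203.25 = $2,406.50

$2,406.50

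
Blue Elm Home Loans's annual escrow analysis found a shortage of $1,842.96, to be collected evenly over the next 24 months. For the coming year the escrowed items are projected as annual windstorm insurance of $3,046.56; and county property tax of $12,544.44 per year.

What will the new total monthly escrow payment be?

Windstorm insurance — $3,046.56/yr
County property tax — $12,544.44/yr
Total annual escrow = $3,046.56 + $12,544.44 = $15,591.00
Monthly escrow = $15,591.00 / 12 = $1,299.25
Shortage spread = $1,842.96 ÷ 24 = $76.79/mo
Adjusted monthly = $1,299.25 + $76.79 = $1,376.04

$1,376.04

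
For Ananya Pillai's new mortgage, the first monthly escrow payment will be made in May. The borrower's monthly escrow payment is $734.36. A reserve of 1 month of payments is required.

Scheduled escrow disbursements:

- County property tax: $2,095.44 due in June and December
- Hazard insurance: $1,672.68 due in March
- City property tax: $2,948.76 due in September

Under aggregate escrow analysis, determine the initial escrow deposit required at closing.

Cushion = 1 × $734.36 = $734.36
Trial balance (start $0, +$734.36 each month, − disbursements):
  May: +$734.36 → $734.36
  Jun: +$734.36 − $2,095.44 → -$626.72
  Jul: +$734.36 → $107.64
  Aug: +$734.36 → $842.00
  Sep: +$734.36 − $2,948.76 → -$1,372.40
  Oct: +$734.36 → -$638.04
  Nov: +$734.36 → $96.32
  Dec: +$734.36 − $2,095.44 → -$1,264.76
  Jan: +$734.36 → -$530.40
  Feb: +$734.36 → $203.96
  Mar: +$734.36 − $1,672.68 → -$734.36
  Apr: +$734.36 → $0.00
Lowest trial balance = -$1,372.40 (Sep)
Initial deposit = cushion − low point = $734.36 − (-$1,372.40) = $2,106.76

$2,106.76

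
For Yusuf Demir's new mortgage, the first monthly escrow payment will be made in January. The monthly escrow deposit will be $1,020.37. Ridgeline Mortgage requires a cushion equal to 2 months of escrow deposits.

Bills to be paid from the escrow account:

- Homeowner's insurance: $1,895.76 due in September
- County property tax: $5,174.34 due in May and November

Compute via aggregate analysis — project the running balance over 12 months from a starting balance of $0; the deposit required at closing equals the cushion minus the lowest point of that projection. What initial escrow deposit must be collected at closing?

Cushion = 2 × $1,020.37 = $2,040.74
Trial balance (start $0, +$1,020.37 each month, − disbursements):
  Jan: +$1,020.37 → $1,020.37
  Feb: +$1,020.37 → $2,040.74
  Mar: +$1,020.37 → $3,061.11
  Apr: +$1,020.37 → $4,081.48
  May: +$1,020.37 − $5,174.34 → -$72.49
  Jun: +$1,020.37 → $947.88
  Jul: +$1,020.37 → $1,968.25
  Aug: +$1,020.37 → $2,988.62
  Sep: +$1,020.37 − $1,895.76 → $2,113.23
  Oct: +$1,020.37 → $3,133.60
  Nov: +$1,020.37 − $5,174.34 → -$1,020.37
  Dec: +$1,020.37 → $0.00
Lowest trial balance = -$1,020.37 (Nov)
Initial deposit = cushion − low point = $2,040.74 − (-$1,020.37) = $3,061.11

$3,061.11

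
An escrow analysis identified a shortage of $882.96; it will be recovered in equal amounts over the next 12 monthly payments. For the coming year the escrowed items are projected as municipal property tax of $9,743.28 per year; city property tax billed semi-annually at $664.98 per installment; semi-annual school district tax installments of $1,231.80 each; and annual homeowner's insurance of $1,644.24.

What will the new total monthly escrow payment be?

Municipal property tax: $9,743.28/yr
City property tax: $664.98 × 2 = $1,329.96/yr
School district tax: $1,231.80 × 2 = $2,463.60/yr
Homeowner's insurance: $1,644.24/yr
Yearly total = $9,743.28 + $1,329.96 + $2,463.60 + $1,644.24 = $15,181.08
Per month = $15,181.08 ÷ 12 = $1,265.09
Shortage per month = $882.96 / 12 = $73.58
New monthly escrow = $1,265.09 + $73.58 = $1,338.67

$1,338.67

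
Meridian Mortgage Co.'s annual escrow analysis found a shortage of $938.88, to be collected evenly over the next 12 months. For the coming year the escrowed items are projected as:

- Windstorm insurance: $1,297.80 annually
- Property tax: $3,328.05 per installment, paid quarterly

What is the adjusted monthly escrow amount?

Windstorm insurance = $1,297.80 annually
Property tax = $3,328.05 × 4 = $13,312.20 annually
Combined annual = $1,297.80 + $13,312.20 = $14,610.00
Monthly escrow = $14,610.00 / 12 = $1,217.50
Monthly shortage recovery: $938.88 / 12 = $78.24
Adjusted monthly = $1,217.50 + $78.24 = $1,295.74

$1,295.74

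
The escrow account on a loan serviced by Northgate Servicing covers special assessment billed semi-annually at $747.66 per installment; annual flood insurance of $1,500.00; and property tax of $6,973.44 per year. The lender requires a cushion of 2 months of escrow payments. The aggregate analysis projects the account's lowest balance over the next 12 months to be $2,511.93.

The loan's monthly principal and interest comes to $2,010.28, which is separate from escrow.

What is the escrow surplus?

$850.47

Special assessment — $747.66 × 2 = $1,495.32/yr
Flood insurance — $1,500.00/yr
Property tax — $6,973.44/yr
Annual escrow total = $9,968.76
Per month = $9,968.76 / 12 = $830.73
Required cushion = 2 × $830.73 = $1,661.46
Excess over cushion: $2,511.93 − $1,661.46 = $850.47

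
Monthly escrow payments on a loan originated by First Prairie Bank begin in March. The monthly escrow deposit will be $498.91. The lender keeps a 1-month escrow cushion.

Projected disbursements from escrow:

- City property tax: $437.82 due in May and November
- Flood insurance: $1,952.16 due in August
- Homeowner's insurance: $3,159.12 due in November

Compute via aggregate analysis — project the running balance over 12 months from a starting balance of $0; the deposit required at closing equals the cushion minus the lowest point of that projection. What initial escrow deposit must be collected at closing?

Cushion = 1 × $498.91 = $498.91
Trial balance (start $0, +$498.91 each month, − disbursements):
  Mar: +$498.91 → $498.91
  Apr: +$498.91 → $997.82
  May: +$498.91 − $437.82 → $1,058.91
  Jun: +$498.91 → $1,557.82
  Jul: +$498.91 → $2,056.73
  Aug: +$498.91 − $1,952.16 → $603.48
  Sep: +$498.91 → $1,102.39
  Oct: +$498.91 → $1,601.30
  Nov: +$498.91 − $3,596.94 → -$1,496.73
  Dec: +$498.91 → -$997.82
  Jan: +$498.91 → -$498.91
  Feb: +$498.91 → $0.00
Lowest trial balance = -$1,496.73 (Nov)
Initial deposit = cushion − low point = $498.91 − (-$1,496.73) = $1,995.64

$1,995.64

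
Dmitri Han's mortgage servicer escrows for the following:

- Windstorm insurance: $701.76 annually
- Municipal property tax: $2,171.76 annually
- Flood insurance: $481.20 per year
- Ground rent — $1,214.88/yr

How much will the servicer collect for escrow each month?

Windstorm insurance = $701.76/yr
Municipal property tax = $2,171.76/yr
Flood insurance = $481.20/yr
Ground rent = $1,214.88/yr
Yearly total = $701.76 + $2,171.76 + $481.20 + $1,214.88 = $4,569.60
Per month = $4,569.60 ÷ 12 = $380.80

$380.80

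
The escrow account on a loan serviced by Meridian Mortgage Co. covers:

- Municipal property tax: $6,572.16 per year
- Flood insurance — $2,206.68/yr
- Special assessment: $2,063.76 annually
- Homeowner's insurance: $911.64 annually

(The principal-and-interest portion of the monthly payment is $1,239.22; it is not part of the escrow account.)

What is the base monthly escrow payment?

Municipal property tax — $6,572.16 annually
Flood insurance — $2,206.68 annually
Special assessment — $2,063.76 annually
Homeowner's insurance — $911.64 annually
Annual escrow total = $6,572.16 + $2,206.68 + $2,063.76 + $911.64 = $11,754.24
Per month = $11,754.24 / 12 = $979.52

$979.52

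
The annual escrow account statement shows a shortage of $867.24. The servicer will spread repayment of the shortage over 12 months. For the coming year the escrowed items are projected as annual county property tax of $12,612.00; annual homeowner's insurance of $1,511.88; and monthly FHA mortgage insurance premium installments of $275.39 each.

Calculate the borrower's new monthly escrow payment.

$1,524.65

County property tax = $12,612.00 per year
Homeowner's insurance = $1,511.88 per year
FHA mortgage insurance premium = $275.39 × 12 = $3,304.68 per year
Yearly total = $12,612.00 + $1,511.88 + $3,304.68 = $17,428.56
Per month = $17,428.56 ÷ 12 = $1,452.38
Monthly shortage recovery: $867.24 ÷ 12 = $72.27
New monthly escrow = $1,452.38 + $72.27 = $1,524.65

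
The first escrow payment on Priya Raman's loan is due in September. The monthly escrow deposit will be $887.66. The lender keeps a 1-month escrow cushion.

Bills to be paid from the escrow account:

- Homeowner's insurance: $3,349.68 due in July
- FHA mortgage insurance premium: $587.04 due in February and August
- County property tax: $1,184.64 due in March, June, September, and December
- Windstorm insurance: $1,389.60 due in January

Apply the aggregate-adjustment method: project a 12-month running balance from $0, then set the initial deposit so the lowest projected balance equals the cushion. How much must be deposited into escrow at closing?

$1,188.28

Cushion = 1 × $887.66 = $887.66
Trial balance (start $0, +$887.66 each month, − disbursements):
  Sep: +$887.66 − $1,184.64 → -$296.98
  Oct: +$887.66 → $590.68
  Nov: +$887.66 → $1,478.34
  Dec: +$887.66 − $1,184.64 → $1,181.36
  Jan: +$887.66 − $1,389.60 → $679.42
  Feb: +$887.66 − $587.04 → $980.04
  Mar: +$887.66 − $1,184.64 → $683.06
  Apr: +$887.66 → $1,570.72
  May: +$887.66 → $2,458.38
  Jun: +$887.66 − $1,184.64 → $2,161.40
  Jul: +$887.66 − $3,349.68 → -$300.62
  Aug: +$887.66 − $587.04 → $0.00
Lowest trial balance = -$300.62 (Jul)
Initial deposit = cushion − low point = $887.66 − (-$300.62) = $1,188.28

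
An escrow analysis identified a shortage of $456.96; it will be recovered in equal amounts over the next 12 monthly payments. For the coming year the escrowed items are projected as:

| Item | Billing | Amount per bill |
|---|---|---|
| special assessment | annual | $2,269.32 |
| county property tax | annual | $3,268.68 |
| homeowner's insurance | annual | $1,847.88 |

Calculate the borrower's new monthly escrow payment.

$653.57

Special assessment = $2,269.32 per year
County property tax = $3,268.68 per year
Homeowner's insurance = $1,847.88 per year
Total annual escrow = $2,269.32 + $3,268.68 + $1,847.88 = $7,385.88
Per month = $7,385.88 ÷ 12 = $615.49
Shortage per month = $456.96 / 12 = $38.08
Adjusted monthly = $615.49 + $38.08 = $653.57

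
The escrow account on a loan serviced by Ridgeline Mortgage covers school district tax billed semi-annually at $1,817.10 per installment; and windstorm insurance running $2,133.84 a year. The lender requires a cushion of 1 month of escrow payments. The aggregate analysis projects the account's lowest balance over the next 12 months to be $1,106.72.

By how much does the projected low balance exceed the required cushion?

$626.05

School district tax — $1,817.10 × 2 = $3,634.20 annually
Windstorm insurance — $2,133.84 annually
Combined annual = $3,634.20 + $2,133.84 = $5,768.04
Per month = $5,768.04 / 12 = $480.67
Required reserve = 1 × $480.67 = $480.67
Excess over cushion: $1,106.72 − $480.67 = $626.05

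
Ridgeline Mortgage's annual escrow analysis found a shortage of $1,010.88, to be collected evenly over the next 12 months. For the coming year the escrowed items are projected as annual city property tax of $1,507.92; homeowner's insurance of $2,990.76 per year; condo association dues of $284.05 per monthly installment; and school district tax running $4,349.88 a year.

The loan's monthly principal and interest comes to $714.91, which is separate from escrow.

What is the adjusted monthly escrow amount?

$1,105.67

City property tax: $1,507.92
Homeowner's insurance: $2,990.76
Condo association dues: $284.05 × 12 = $3,408.60
School district tax: $4,349.88
Yearly total = $1,507.92 + $2,990.76 + $3,408.60 + $4,349.88 = $12,257.16
Monthly = $12,257.16 ÷ 12 = $1,021.43
Shortage spread = $1,010.88 / 12 = $84.24/mo
New monthly escrow = $1,021.43 + $84.24 = $1,105.67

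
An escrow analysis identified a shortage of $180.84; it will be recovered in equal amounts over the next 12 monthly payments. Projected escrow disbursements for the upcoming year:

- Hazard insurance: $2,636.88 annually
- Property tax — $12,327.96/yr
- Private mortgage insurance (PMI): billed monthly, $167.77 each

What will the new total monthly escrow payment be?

$1,429.91

Hazard insurance — $2,636.88 annually
Property tax — $12,327.96 annually
Private mortgage insurance (PMI) — $167.77 × 12 = $2,013.24 annually
Yearly total = $16,978.08
Base monthly escrow = $16,978.08 ÷ 12 = $1,414.84
Monthly shortage recovery: $180.84 / 12 = $15.07
New monthly escrow = $1,414.84 + $15.07 = $1,429.91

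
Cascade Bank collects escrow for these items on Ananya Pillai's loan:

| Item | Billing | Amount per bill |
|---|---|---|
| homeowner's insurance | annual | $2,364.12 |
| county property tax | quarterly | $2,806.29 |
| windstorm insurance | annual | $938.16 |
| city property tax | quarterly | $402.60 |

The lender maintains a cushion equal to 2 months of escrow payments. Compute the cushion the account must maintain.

$2,689.64

Homeowner's insurance = $2,364.12
County property tax = $2,806.29 × 4 = $11,225.16
Windstorm insurance = $938.16
City property tax = $402.60 × 4 = $1,610.40
Total per year = $2,364.12 + $11,225.16 + $938.16 + $1,610.40 = $16,137.84
Monthly escrow = $16,137.84 / 12 = $1,344.82
Reserve = 2 × $1,344.82 = $2,689.64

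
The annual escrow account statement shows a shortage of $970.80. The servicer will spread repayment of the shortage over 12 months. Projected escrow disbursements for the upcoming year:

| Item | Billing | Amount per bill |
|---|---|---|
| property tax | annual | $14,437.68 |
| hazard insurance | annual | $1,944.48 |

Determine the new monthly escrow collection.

Property tax = $14,437.68 per year
Hazard insurance = $1,944.48 per year
Annual escrow total = $14,437.68 + $1,944.48 = $16,382.16
Monthly = $16,382.16 / 12 = $1,365.18
Shortage spread = $970.80 ÷ 12 = $80.90/mo
Adjusted monthly = $1,365.18 + $80.90 = $1,446.08

$1,446.08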